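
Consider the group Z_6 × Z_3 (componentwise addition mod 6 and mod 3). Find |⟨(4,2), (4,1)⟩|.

|⟨(4,2)⟩| = 3 and |⟨(4,1)⟩| = 3, so |H| is a multiple of lcm(3, 3) = 3 and divides |G| = 18.
Closing under the operation: H = {(0,0), (0,1), (0,2), (2,0), (2,1), (2,2), (4,0), (4,1), (4,2)}, so |H| = 9.

9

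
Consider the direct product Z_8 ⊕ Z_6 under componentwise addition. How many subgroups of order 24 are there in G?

3

|G| = 48 and 24 | 48, so subgroups of order 24 are possible by Lagrange.
The subgroups of order 24 are: {(0,0), (0,1), (0,2), (0,3), (0,4), (0,5), (2,0), (2,1), (2,2), (2,3), (2,4), (2,5), (4,0), (4,1), (4,2), (4,3), (4,4), (4,5), (6,0), (6,1), (6,2), (6,3), (6,4), (6,5)}; {(0,0), (0,2), (0,4), (1,0), (1,2), (1,4), (2,0), (2,2), (2,4), (3,0), (3,2), (3,4), (4,0), (4,2), (4,4), (5,0), (5,2), (5,4), (6,0), (6,2), (6,4), (7,0), (7,2), (7,4)}; {(0,0), (0,2), (0,4), (1,1), (1,3), (1,5), (2,0), (2,2), (2,4), (3,1), (3,3), (3,5), (4,0), (4,2), (4,4), (5,1), (5,3), (5,5), (6,0), (6,2), (6,4), (7,1), (7,3), (7,5)}.
So G has 3 subgroups of order 24.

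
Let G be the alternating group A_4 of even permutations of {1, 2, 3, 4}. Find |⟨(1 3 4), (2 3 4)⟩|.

12

|⟨(1 3 4)⟩| = 3 and |⟨(2 3 4)⟩| = 3, so |H| is a multiple of lcm(3, 3) = 3 and divides |G| = 12.
Closing {(1 3 4), (2 3 4)} under the group operation gives all of G, so |H| = 12.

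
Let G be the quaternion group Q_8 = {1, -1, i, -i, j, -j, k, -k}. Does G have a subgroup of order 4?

4 | 8. A subgroup of order 4 is {1, -1, i, -i}.

Yes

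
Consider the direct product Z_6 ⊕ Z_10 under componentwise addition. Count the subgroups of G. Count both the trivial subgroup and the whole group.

20

|G| = 60, so by Lagrange every subgroup order divides 60. Divisors: 1, 2, 3, 4, 5, 6, 10, 12, 15, 20, 30, 60.
Subgroups by order — order 1: 1; order 2: 3; order 3: 1; order 4: 1; order 5: 1; order 6: 3; order 10: 3; order 12: 1; order 15: 1; order 20: 1; order 30: 3; order 60: 1.
Total: 1 + 3 + 1 + 1 + 1 + 3 + 3 + 1 + 1 + 1 + 3 + 1 = 20.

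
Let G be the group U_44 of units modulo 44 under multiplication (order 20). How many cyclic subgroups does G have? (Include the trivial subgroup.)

8

Group the elements of G by the cyclic subgroup they generate; each cyclic subgroup of order d accounts for φ(d) elements.
Cyclic subgroups by order — order 1: 1; order 2: 3; order 5: 1; order 10: 3.
Total: 8.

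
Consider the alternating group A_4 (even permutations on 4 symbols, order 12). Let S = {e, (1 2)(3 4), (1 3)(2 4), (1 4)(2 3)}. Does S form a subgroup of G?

Yes

|S| = 4 divides |G| = 12, consistent with Lagrange.
S contains the identity, every element's inverse is in S, and S is closed under ∘: it is a subgroup.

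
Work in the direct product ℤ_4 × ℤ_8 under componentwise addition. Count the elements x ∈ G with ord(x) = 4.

An element (a,b) has order lcm(ord(a), ord(b)); count pairs with lcm equal to 4.
Enumerating gives 12 such elements.

12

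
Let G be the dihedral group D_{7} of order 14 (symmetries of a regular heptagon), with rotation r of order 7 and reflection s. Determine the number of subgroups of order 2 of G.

7

|G| = 14 and 2 | 14, so subgroups of order 2 are possible by Lagrange.
The subgroups of order 2 are: {e, r^2s}; {e, r^3s}; {e, r^4s}; {e, r^5s}; … (7 in all).
So G has 7 subgroups of order 2.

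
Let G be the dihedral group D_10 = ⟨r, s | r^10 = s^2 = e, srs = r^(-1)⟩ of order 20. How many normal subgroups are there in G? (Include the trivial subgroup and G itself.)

G has 22 subgroups. Checking conjugation-invariance by order — order 1: 1/1 normal; order 2: 1/11 normal; order 4: 0/5 normal; order 5: 1/1 normal; order 10: 3/3 normal; order 20: 1/1 normal.
Total normal subgroups: 7.

7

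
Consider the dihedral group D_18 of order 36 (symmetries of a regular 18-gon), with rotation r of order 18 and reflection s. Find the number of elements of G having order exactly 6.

2

The elements of order 6 are: r^3, r^15.
That's 2.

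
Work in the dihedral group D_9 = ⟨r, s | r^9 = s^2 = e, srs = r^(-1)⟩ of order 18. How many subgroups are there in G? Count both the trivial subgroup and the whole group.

|G| = 18, so by Lagrange every subgroup order divides 18. Divisors: 1, 2, 3, 6, 9, 18.
Subgroups by order — order 1: 1; order 2: 9; order 3: 1; order 6: 3; order 9: 1; order 18: 1.
Total: 1 + 9 + 1 + 3 + 1 + 1 = 16.

16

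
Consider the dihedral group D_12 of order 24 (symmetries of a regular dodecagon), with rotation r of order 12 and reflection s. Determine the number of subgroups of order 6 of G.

|G| = 24 and 6 | 24, so subgroups of order 6 are possible by Lagrange.
The subgroups of order 6 are: {e, r^2, r^4, r^6, r^8, r^10}; {e, r^4, r^8, r^2s, r^6s, r^10s}; {e, r^4, r^8, r^3s, r^7s, r^11s}; {e, r^4, r^8, s, r^4s, r^8s}; … (5 in all).
So G has 5 subgroups of order 6.

5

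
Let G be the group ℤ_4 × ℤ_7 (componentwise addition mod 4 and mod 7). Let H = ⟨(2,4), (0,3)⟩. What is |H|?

|⟨(2,4)⟩| = 14 and |⟨(0,3)⟩| = 7, so |H| is a multiple of lcm(14, 7) = 14 and divides |G| = 28.
Closing under the operation: H = {(0,0), (0,1), (0,2), (0,3), (0,4), (0,5), (0,6), (2,0), (2,1), (2,2), (2,3), (2,4), (2,5), (2,6)}, so |H| = 14.

14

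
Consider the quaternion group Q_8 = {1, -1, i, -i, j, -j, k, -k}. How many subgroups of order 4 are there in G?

|G| = 8 and 4 | 8, so subgroups of order 4 are possible by Lagrange.
The subgroups of order 4 are: {1, -1, i, -i}; {1, -1, j, -j}; {1, -1, k, -k}.
So G has 3 subgroups of order 4.

3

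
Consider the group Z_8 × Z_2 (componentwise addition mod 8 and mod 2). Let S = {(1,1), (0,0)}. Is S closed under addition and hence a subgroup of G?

No

(1,1) ∈ S but its inverse (7,1) ∉ S, so S is not a subgroup.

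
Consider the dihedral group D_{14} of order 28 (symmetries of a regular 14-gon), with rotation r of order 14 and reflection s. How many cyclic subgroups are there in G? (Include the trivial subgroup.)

Group the elements of G by the cyclic subgroup they generate; each cyclic subgroup of order d accounts for φ(d) elements.
Cyclic subgroups by order — order 1: 1; order 2: 15; order 7: 1; order 14: 1.
Total: 18.

18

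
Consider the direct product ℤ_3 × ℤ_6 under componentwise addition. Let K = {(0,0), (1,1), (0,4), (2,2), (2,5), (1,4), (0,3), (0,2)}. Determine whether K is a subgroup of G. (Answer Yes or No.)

No

|K| = 8 does not divide |G| = 18, so by Lagrange K is not a subgroup.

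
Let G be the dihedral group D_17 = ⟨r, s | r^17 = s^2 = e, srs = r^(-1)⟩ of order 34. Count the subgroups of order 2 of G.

|G| = 34 and 2 | 34, so subgroups of order 2 are possible by Lagrange.
The subgroups of order 2 are: {e, r^10s}; {e, r^11s}; {e, r^12s}; {e, r^13s}; … (17 in all).
So G has 17 subgroups of order 2.

17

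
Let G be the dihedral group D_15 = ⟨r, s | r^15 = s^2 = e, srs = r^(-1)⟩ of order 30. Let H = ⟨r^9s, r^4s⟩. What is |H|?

6

|⟨r^9s⟩| = 2 and |⟨r^4s⟩| = 2, so |H| is a multiple of lcm(2, 2) = 2 and divides |G| = 30.
Closing under the operation: H = {e, r^5, r^10, r^4s, r^9s, r^14s}, so |H| = 6.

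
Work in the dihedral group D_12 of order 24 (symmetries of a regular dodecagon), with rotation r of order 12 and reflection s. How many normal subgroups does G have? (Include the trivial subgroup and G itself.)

G has 34 subgroups. Checking conjugation-invariance by order — order 1: 1/1 normal; order 2: 1/13 normal; order 3: 1/1 normal; order 4: 1/7 normal; order 6: 1/5 normal; order 8: 0/3 normal; order 12: 3/3 normal; order 24: 1/1 normal.
Total normal subgroups: 9.

9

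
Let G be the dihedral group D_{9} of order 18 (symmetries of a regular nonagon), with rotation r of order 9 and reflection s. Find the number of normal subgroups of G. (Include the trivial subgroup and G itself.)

G has 16 subgroups. Checking conjugation-invariance by order — order 1: 1/1 normal; order 2: 0/9 normal; order 3: 1/1 normal; order 6: 0/3 normal; order 9: 1/1 normal; order 18: 1/1 normal.
Total normal subgroups: 4.

4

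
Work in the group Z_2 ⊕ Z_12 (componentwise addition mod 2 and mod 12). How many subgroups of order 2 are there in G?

3

|G| = 24 and 2 | 24, so subgroups of order 2 are possible by Lagrange.
The subgroups of order 2 are: {(0,0), (0,6)}; {(0,0), (1,0)}; {(0,0), (1,6)}.
So G has 3 subgroups of order 2.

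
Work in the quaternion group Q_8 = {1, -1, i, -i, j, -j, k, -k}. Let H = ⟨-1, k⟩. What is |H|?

|⟨-1⟩| = 2 and |⟨k⟩| = 4, so |H| is a multiple of lcm(2, 4) = 4 and divides |G| = 8.
Closing under the operation: H = {1, -1, k, -k}, so |H| = 4.

4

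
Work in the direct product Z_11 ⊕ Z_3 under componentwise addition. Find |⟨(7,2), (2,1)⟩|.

33

|⟨(7,2)⟩| = 33 and |⟨(2,1)⟩| = 33, so |H| is a multiple of lcm(33, 33) = 33 and divides |G| = 33.
Closing {(7,2), (2,1)} under the group operation gives all of G, so |H| = 33.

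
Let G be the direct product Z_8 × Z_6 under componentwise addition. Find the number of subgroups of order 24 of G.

|G| = 48 and 24 | 48, so subgroups of order 24 are possible by Lagrange.
The subgroups of order 24 are: {(0,0), (0,1), (0,2), (0,3), (0,4), (0,5), (2,0), (2,1), (2,2), (2,3), (2,4), (2,5), (4,0), (4,1), (4,2), (4,3), (4,4), (4,5), (6,0), (6,1), (6,2), (6,3), (6,4), (6,5)}; {(0,0), (0,2), (0,4), (1,0), (1,2), (1,4), (2,0), (2,2), (2,4), (3,0), (3,2), (3,4), (4,0), (4,2), (4,4), (5,0), (5,2), (5,4), (6,0), (6,2), (6,4), (7,0), (7,2), (7,4)}; {(0,0), (0,2), (0,4), (1,1), (1,3), (1,5), (2,0), (2,2), (2,4), (3,1), (3,3), (3,5), (4,0), (4,2), (4,4), (5,1), (5,3), (5,5), (6,0), (6,2), (6,4), (7,1), (7,3), (7,5)}.
So G has 3 subgroups of order 24.

3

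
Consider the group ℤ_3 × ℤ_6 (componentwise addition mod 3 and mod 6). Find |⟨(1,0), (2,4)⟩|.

|⟨(1,0)⟩| = 3 and |⟨(2,4)⟩| = 3, so |H| is a multiple of lcm(3, 3) = 3 and divides |G| = 18.
Closing under the operation: H = {(0,0), (0,2), (0,4), (1,0), (1,2), (1,4), (2,0), (2,2), (2,4)}, so |H| = 9.

9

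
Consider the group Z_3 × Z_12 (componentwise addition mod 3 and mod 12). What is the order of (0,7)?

The order of (0,7) in Z_3 × Z_12 is lcm(ord(0) in Z_3, ord(7) in Z_12).
ord(0) = 1 and ord(7) = 12, so |⟨(0,7)⟩| = lcm(1, 12) = 12.

12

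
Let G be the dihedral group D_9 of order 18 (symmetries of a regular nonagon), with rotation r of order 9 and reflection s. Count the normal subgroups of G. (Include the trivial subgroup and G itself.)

G has 16 subgroups. Checking conjugation-invariance by order — order 1: 1/1 normal; order 2: 0/9 normal; order 3: 1/1 normal; order 6: 0/3 normal; order 9: 1/1 normal; order 18: 1/1 normal.
Total normal subgroups: 4.

4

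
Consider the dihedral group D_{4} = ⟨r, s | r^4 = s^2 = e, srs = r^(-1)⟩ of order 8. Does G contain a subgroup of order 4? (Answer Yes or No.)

Yes

4 | 8. A subgroup of order 4 is {e, r, r^2, r^3}.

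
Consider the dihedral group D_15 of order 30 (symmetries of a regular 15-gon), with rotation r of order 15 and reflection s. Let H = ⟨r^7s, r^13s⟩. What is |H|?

10

|⟨r^7s⟩| = 2 and |⟨r^13s⟩| = 2, so |H| is a multiple of lcm(2, 2) = 2 and divides |G| = 30.
Closing under the operation: H = {e, r^3, r^6, r^9, r^12, rs, r^4s, r^7s, r^10s, r^13s}, so |H| = 10.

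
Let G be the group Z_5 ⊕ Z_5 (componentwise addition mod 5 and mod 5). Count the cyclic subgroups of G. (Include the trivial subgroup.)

7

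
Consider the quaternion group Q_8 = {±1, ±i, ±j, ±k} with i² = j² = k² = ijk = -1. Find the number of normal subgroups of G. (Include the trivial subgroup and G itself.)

G has 6 subgroups. Checking conjugation-invariance by order — order 1: 1/1 normal; order 2: 1/1 normal; order 4: 3/3 normal; order 8: 1/1 normal.
Total normal subgroups: 6.

6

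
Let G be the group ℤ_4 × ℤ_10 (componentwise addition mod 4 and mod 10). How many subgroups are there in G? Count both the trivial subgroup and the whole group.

16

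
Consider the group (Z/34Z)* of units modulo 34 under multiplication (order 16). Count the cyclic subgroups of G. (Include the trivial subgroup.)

5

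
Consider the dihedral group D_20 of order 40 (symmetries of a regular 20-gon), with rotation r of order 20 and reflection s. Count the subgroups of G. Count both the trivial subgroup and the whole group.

|G| = 40, so by Lagrange every subgroup order divides 40. Divisors: 1, 2, 4, 5, 8, 10, 20, 40.
Subgroups by order — order 1: 1; order 2: 21; order 4: 11; order 5: 1; order 8: 5; order 10: 5; order 20: 3; order 40: 1.
Total: 1 + 21 + 11 + 1 + 5 + 5 + 3 + 1 = 48.

48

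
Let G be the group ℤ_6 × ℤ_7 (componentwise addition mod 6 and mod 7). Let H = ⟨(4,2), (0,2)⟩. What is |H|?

21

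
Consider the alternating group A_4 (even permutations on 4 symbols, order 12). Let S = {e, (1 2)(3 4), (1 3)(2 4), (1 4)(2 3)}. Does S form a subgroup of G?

Yes

|S| = 4 divides |G| = 12, consistent with Lagrange.
S contains the identity, every element's inverse is in S, and S is closed under ∘: it is a subgroup.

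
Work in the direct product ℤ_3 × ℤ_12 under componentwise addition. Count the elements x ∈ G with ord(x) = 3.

8

An element (a,b) has order lcm(ord(a), ord(b)); count pairs with lcm equal to 3.
Enumerating gives 8 such elements.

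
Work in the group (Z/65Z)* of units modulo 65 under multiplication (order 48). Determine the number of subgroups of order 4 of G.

7

|G| = 48 and 4 | 48, so subgroups of order 4 are possible by Lagrange.
The subgroups of order 4 are: {1, 12, 14, 38}; {1, 14, 27, 53}; {1, 14, 51, 64}; {1, 18, 47, 64}; … (7 in all).
So G has 7 subgroups of order 4.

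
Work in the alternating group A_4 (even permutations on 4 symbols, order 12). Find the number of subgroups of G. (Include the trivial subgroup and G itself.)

|G| = 12, so by Lagrange every subgroup order divides 12. Divisors: 1, 2, 3, 4, 6, 12.
Subgroups by order — order 1: 1; order 2: 3; order 3: 4; order 4: 1; order 6: 0; order 12: 1.
Total: 1 + 3 + 4 + 1 + 0 + 1 = 10.

10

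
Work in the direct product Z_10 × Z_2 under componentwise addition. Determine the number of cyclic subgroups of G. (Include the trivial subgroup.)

A cyclic subgroup of order d is generated by each of its φ(d) elements of order d, so the cyclic subgroups of order d number (#elements of order d)/φ(d).
Cyclic subgroups by order — order 1: 1; order 2: 3; order 5: 1; order 10: 3.
Total: 8.

8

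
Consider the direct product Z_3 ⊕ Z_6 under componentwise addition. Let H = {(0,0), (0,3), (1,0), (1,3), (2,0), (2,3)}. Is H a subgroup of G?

|H| = 6 divides |G| = 18, consistent with Lagrange.
H contains the identity, every element's inverse is in H, and H is closed under +: it is a subgroup.
In fact H = ⟨(2,3)⟩.

Yes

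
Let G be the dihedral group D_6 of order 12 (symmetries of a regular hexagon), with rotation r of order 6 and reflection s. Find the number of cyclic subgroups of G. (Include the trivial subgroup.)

10

Group the elements of G by the cyclic subgroup they generate; each cyclic subgroup of order d accounts for φ(d) elements.
Cyclic subgroups by order — order 1: 1; order 2: 7; order 3: 1; order 6: 1.
Total: 10.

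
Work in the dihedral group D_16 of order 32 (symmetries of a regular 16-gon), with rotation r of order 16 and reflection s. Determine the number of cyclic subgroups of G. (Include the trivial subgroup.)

21

A cyclic subgroup of order d is generated by each of its φ(d) elements of order d, so the cyclic subgroups of order d number (#elements of order d)/φ(d).
Cyclic subgroups by order — order 1: 1; order 2: 17; order 4: 1; order 8: 1; order 16: 1.
Total: 21.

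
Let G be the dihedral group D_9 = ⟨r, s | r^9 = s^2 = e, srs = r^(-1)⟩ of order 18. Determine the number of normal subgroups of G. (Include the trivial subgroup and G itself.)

4

G has 16 subgroups. Checking conjugation-invariance by order — order 1: 1/1 normal; order 2: 0/9 normal; order 3: 1/1 normal; order 6: 0/3 normal; order 9: 1/1 normal; order 18: 1/1 normal.
Total normal subgroups: 4.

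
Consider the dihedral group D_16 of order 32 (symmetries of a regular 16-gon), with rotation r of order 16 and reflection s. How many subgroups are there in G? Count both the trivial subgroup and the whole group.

|G| = 32, so by Lagrange every subgroup order divides 32. Divisors: 1, 2, 4, 8, 16, 32.
Subgroups by order — order 1: 1; order 2: 17; order 4: 9; order 8: 5; order 16: 3; order 32: 1.
Total: 1 + 17 + 9 + 5 + 3 + 1 = 36.

36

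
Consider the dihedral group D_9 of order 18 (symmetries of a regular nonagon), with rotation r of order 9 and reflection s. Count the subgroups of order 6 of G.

3

|G| = 18 and 6 | 18, so subgroups of order 6 are possible by Lagrange.
The subgroups of order 6 are: {e, r^3, r^6, r^2s, r^5s, r^8s}; {e, r^3, r^6, s, r^3s, r^6s}; {e, r^3, r^6, rs, r^4s, r^7s}.
So G has 3 subgroups of order 6.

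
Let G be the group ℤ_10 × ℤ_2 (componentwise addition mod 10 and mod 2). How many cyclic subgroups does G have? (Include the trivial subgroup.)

8

Group the elements of G by the cyclic subgroup they generate; each cyclic subgroup of order d accounts for φ(d) elements.
Cyclic subgroups by order — order 1: 1; order 2: 3; order 5: 1; order 10: 3.
Total: 8.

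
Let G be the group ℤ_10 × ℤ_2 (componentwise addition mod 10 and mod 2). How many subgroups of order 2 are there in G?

3

|G| = 20 and 2 | 20, so subgroups of order 2 are possible by Lagrange.
The subgroups of order 2 are: {(0,0), (0,1)}; {(0,0), (5,0)}; {(0,0), (5,1)}.
So G has 3 subgroups of order 2.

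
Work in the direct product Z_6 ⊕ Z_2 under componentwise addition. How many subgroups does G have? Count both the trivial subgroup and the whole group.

|G| = 12, so by Lagrange every subgroup order divides 12. Divisors: 1, 2, 3, 4, 6, 12.
Subgroups by order — order 1: 1; order 2: 3; order 3: 1; order 4: 1; order 6: 3; order 12: 1.
Total: 1 + 3 + 1 + 1 + 3 + 1 = 10.

10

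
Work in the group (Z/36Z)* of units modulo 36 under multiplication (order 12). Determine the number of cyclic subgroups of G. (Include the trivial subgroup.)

8

Each element a generates a cyclic subgroup ⟨a⟩; distinct elements may generate the same one (a cyclic group of order d has φ(d) generators).
Cyclic subgroups by order — order 1: 1; order 2: 3; order 3: 1; order 6: 3.
Total: 8.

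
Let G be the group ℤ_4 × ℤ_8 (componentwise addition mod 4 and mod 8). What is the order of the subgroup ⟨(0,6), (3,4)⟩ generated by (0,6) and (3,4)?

16

|⟨(0,6)⟩| = 4 and |⟨(3,4)⟩| = 4, so |H| is a multiple of lcm(4, 4) = 4 and divides |G| = 32.
Closing under the operation: H = {(0,0), (0,2), (0,4), (0,6), (1,0), (1,2), (1,4), (1,6), (2,0), (2,2), (2,4), (2,6), (3,0), (3,2), (3,4), (3,6)}, so |H| = 16.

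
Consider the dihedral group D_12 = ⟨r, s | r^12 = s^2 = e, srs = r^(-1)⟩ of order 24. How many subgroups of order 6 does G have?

|G| = 24 and 6 | 24, so subgroups of order 6 are possible by Lagrange.
The subgroups of order 6 are: {e, r^2, r^4, r^6, r^8, r^10}; {e, r^4, r^8, r^2s, r^6s, r^10s}; {e, r^4, r^8, r^3s, r^7s, r^11s}; {e, r^4, r^8, s, r^4s, r^8s}; … (5 in all).
So G has 5 subgroups of order 6.

5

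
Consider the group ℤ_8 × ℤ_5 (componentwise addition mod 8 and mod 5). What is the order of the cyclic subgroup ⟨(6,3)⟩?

The order of (6,3) in Z_8 × Z_5 is lcm(ord(6) in Z_8, ord(3) in Z_5).
ord(6) = 4 and ord(3) = 5, so |⟨(6,3)⟩| = lcm(4, 5) = 20.

20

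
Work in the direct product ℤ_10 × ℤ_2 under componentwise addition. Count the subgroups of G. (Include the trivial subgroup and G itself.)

10

|G| = 20, so by Lagrange every subgroup order divides 20. Divisors: 1, 2, 4, 5, 10, 20.
Subgroups by order — order 1: 1; order 2: 3; order 4: 1; order 5: 1; order 10: 3; order 20: 1.
Total: 1 + 3 + 1 + 1 + 3 + 1 = 10.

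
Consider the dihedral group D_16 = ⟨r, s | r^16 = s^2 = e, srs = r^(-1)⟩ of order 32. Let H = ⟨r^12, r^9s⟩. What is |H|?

8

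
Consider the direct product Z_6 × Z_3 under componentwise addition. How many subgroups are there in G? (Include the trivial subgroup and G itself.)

12

|G| = 18, so by Lagrange every subgroup order divides 18. Divisors: 1, 2, 3, 6, 9, 18.
Subgroups by order — order 1: 1; order 2: 1; order 3: 4; order 6: 4; order 9: 1; order 18: 1.
Total: 1 + 1 + 4 + 4 + 1 + 1 = 12.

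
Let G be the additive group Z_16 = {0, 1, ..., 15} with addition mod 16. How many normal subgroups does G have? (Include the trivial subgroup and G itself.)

5

G is abelian, so every subgroup is normal.
G has 5 subgroups in total, hence 5 normal subgroups.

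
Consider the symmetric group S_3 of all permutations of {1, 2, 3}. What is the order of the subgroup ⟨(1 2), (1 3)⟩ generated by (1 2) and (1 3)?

6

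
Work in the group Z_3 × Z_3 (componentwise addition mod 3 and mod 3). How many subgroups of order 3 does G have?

4

|G| = 9 and 3 | 9, so subgroups of order 3 are possible by Lagrange.
The subgroups of order 3 are: {(0,0), (0,1), (0,2)}; {(0,0), (1,0), (2,0)}; {(0,0), (1,1), (2,2)}; {(0,0), (1,2), (2,1)}.
So G has 4 subgroups of order 3.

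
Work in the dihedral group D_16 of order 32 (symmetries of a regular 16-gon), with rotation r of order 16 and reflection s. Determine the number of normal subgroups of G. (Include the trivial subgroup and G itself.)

G has 36 subgroups. Checking conjugation-invariance by order — order 1: 1/1 normal; order 2: 1/17 normal; order 4: 1/9 normal; order 8: 1/5 normal; order 16: 3/3 normal; order 32: 1/1 normal.
Total normal subgroups: 8.

8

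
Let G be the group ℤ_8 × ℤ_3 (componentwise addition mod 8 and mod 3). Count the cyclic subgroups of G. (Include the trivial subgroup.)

Each element a generates a cyclic subgroup ⟨a⟩; distinct elements may generate the same one (a cyclic group of order d has φ(d) generators).
Cyclic subgroups by order — order 1: 1; order 2: 1; order 3: 1; order 4: 1; order 6: 1; order 8: 1; order 12: 1; order 24: 1.
Total: 8.

8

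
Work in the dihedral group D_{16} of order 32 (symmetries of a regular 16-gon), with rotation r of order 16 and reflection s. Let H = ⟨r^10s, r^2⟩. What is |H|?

16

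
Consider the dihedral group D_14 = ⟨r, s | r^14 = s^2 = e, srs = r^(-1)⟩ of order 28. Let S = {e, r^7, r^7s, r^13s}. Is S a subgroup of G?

No

Closure fails: r^7s · r^13s = r^8 ∉ S. So S is not a subgroup.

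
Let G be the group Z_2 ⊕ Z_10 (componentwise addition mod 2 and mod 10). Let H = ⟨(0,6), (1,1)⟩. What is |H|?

|⟨(0,6)⟩| = 5 and |⟨(1,1)⟩| = 10, so |H| is a multiple of lcm(5, 10) = 10 and divides |G| = 20.
Closing under the operation: H = {(0,0), (0,2), (0,4), (0,6), (0,8), (1,1), (1,3), (1,5), (1,7), (1,9)}, so |H| = 10.

10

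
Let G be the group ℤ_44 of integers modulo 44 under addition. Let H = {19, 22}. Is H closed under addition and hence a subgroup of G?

The identity 0 ∉ H, so H is not a subgroup.

No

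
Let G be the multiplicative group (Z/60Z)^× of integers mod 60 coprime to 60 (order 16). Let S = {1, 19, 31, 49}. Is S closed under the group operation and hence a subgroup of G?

|S| = 4 divides |G| = 16, consistent with Lagrange.
S contains the identity, every element's inverse is in S, and S is closed under ·: it is a subgroup.

Yes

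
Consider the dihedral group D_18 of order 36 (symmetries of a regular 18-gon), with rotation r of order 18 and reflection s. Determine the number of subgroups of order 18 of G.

|G| = 36 and 18 | 36, so subgroups of order 18 are possible by Lagrange.
The subgroups of order 18 are: {e, r, r^2, r^3, r^4, r^5, r^6, r^7, r^8, r^9, r^10, r^11, r^12, r^13, r^14, r^15, r^16, r^17}; {e, r^2, r^4, r^6, r^8, r^10, r^12, r^14, r^16, s, r^2s, r^4s, r^6s, r^8s, r^10s, r^12s, r^14s, r^16s}; {e, r^2, r^4, r^6, r^8, r^10, r^12, r^14, r^16, rs, r^3s, r^5s, r^7s, r^9s, r^11s, r^13s, r^15s, r^17s}.
So G has 3 subgroups of order 18.

3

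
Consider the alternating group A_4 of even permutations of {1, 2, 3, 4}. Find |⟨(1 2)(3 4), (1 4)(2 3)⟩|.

4

|⟨(1 2)(3 4)⟩| = 2 and |⟨(1 4)(2 3)⟩| = 2, so |H| is a multiple of lcm(2, 2) = 2 and divides |G| = 12.
Closing under the operation: H = {e, (1 2)(3 4), (1 3)(2 4), (1 4)(2 3)}, so |H| = 4.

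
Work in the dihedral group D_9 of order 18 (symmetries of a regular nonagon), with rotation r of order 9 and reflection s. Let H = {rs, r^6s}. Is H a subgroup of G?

No

The identity e ∉ H, so H is not a subgroup.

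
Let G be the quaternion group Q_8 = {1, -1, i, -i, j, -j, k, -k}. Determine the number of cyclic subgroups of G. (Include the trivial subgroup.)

Group the elements of G by the cyclic subgroup they generate; each cyclic subgroup of order d accounts for φ(d) elements.
Cyclic subgroups by order — order 1: 1; order 2: 1; order 4: 3.
Total: 5.

5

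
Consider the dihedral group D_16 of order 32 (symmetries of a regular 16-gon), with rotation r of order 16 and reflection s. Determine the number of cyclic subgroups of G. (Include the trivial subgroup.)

Group the elements of G by the cyclic subgroup they generate; each cyclic subgroup of order d accounts for φ(d) elements.
Cyclic subgroups by order — order 1: 1; order 2: 17; order 4: 1; order 8: 1; order 16: 1.
Total: 21.

21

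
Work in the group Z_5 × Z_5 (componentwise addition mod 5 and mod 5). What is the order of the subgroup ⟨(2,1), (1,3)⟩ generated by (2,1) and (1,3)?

|⟨(2,1)⟩| = 5 and |⟨(1,3)⟩| = 5, so |H| is a multiple of lcm(5, 5) = 5 and divides |G| = 25.
Closing under the operation: H = {(0,0), (1,3), (2,1), (3,4), (4,2)}, so |H| = 5.

5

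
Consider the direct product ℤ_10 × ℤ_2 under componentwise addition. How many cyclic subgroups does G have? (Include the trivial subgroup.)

8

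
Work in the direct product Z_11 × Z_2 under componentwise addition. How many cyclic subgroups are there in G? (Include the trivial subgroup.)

Each element a generates a cyclic subgroup ⟨a⟩; distinct elements may generate the same one (a cyclic group of order d has φ(d) generators).
Cyclic subgroups by order — order 1: 1; order 2: 1; order 11: 1; order 22: 1.
Total: 4.

4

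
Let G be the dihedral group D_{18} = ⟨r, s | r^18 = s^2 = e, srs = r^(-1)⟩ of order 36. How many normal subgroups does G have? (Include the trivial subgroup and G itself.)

9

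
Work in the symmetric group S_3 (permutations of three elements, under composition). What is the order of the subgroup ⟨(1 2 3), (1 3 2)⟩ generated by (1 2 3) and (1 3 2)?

|⟨(1 2 3)⟩| = 3 and |⟨(1 3 2)⟩| = 3, so |H| is a multiple of lcm(3, 3) = 3 and divides |G| = 6.
Closing under the operation: H = {e, (1 2 3), (1 3 2)}, so |H| = 3.

3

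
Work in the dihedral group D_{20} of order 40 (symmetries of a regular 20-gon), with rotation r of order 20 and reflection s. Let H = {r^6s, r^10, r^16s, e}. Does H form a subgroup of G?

Yes

|H| = 4 divides |G| = 40, consistent with Lagrange.
H contains the identity, every element's inverse is in H, and H is closed under ·: it is a subgroup.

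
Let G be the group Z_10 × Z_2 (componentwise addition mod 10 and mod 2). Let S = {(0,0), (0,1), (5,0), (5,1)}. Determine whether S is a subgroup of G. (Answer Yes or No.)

|S| = 4 divides |G| = 20, consistent with Lagrange.
S contains the identity, every element's inverse is in S, and S is closed under +: it is a subgroup.

Yes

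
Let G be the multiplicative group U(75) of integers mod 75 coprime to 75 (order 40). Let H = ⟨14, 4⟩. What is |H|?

20

|⟨14⟩| = 10 and |⟨4⟩| = 10, so |H| is a multiple of lcm(10, 10) = 10 and divides |G| = 40.
Closing under the operation: H = {1, 4, 11, 14, 16, 19, 26, 29, 31, 34, 41, 44, 46, 49, 56, 59, 61, 64, 71, 74}, so |H| = 20.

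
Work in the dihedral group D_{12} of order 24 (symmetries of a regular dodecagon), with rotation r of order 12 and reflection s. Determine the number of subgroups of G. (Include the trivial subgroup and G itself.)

34

|G| = 24, so by Lagrange every subgroup order divides 24. Divisors: 1, 2, 3, 4, 6, 8, 12, 24.
Subgroups by order — order 1: 1; order 2: 13; order 3: 1; order 4: 7; order 6: 5; order 8: 3; order 12: 3; order 24: 1.
Total: 1 + 13 + 1 + 7 + 5 + 3 + 3 + 1 = 34.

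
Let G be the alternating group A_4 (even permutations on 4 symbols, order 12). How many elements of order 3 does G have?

8

The elements of order 3 are: (2 3 4), (2 4 3), (1 2 3), (1 2 4), (1 3 2), (1 3 4), (1 4 2), (1 4 3).
That's 8.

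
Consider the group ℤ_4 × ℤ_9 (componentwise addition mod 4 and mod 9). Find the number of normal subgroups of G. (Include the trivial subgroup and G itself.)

9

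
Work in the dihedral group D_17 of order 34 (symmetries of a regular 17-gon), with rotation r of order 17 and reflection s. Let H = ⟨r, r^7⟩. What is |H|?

17

|⟨r⟩| = 17 and |⟨r^7⟩| = 17, so |H| is a multiple of lcm(17, 17) = 17 and divides |G| = 34.
Closing under the operation: H = {e, r, r^2, r^3, r^4, r^5, r^6, r^7, r^8, r^9, r^10, r^11, r^12, r^13, r^14, r^15, r^16}, so |H| = 17.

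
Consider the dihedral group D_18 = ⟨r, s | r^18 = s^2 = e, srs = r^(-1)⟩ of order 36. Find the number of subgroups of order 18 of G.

3

|G| = 36 and 18 | 36, so subgroups of order 18 are possible by Lagrange.
The subgroups of order 18 are: {e, r, r^2, r^3, r^4, r^5, r^6, r^7, r^8, r^9, r^10, r^11, r^12, r^13, r^14, r^15, r^16, r^17}; {e, r^2, r^4, r^6, r^8, r^10, r^12, r^14, r^16, s, r^2s, r^4s, r^6s, r^8s, r^10s, r^12s, r^14s, r^16s}; {e, r^2, r^4, r^6, r^8, r^10, r^12, r^14, r^16, rs, r^3s, r^5s, r^7s, r^9s, r^11s, r^13s, r^15s, r^17s}.
So G has 3 subgroups of order 18.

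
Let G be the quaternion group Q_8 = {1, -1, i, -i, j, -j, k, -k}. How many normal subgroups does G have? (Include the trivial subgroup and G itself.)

6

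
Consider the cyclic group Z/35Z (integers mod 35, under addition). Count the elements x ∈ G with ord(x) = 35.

24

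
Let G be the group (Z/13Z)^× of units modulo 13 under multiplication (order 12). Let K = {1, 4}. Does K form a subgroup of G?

4 ∈ K but its inverse 10 ∉ K, so K is not a subgroup.

No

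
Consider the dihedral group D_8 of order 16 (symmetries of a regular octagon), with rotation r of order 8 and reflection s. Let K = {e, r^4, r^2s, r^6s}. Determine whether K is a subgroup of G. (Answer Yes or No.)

Yes

|K| = 4 divides |G| = 16, consistent with Lagrange.
K contains the identity, every element's inverse is in K, and K is closed under ·: it is a subgroup.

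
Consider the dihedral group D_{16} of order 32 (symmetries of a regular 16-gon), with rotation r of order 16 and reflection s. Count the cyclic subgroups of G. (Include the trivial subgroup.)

21

Each element a generates a cyclic subgroup ⟨a⟩; distinct elements may generate the same one (a cyclic group of order d has φ(d) generators).
Cyclic subgroups by order — order 1: 1; order 2: 17; order 4: 1; order 8: 1; order 16: 1.
Total: 21.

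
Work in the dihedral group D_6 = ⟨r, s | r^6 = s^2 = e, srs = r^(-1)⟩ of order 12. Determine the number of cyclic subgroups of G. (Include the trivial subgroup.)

10

Group the elements of G by the cyclic subgroup they generate; each cyclic subgroup of order d accounts for φ(d) elements.
Cyclic subgroups by order — order 1: 1; order 2: 7; order 3: 1; order 6: 1.
Total: 10.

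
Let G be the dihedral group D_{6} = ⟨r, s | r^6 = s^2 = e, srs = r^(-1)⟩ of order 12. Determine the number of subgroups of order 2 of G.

7

|G| = 12 and 2 | 12, so subgroups of order 2 are possible by Lagrange.
The subgroups of order 2 are: {e, r^2s}; {e, r^3}; {e, r^3s}; {e, r^4s}; … (7 in all).
So G has 7 subgroups of order 2.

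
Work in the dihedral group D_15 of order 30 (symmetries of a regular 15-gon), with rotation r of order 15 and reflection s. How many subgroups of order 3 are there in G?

1

|G| = 30 and 3 | 30, so subgroups of order 3 are possible by Lagrange.
The subgroups of order 3 are: {e, r^5, r^10}.
So G has 1 subgroup of order 3.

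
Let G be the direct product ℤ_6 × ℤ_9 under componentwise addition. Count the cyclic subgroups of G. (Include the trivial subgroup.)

16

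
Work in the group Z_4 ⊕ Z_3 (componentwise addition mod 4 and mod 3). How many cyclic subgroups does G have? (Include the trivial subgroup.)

6

A cyclic subgroup of order d is generated by each of its φ(d) elements of order d, so the cyclic subgroups of order d number (#elements of order d)/φ(d).
Cyclic subgroups by order — order 1: 1; order 2: 1; order 3: 1; order 4: 1; order 6: 1; order 12: 1.
Total: 6.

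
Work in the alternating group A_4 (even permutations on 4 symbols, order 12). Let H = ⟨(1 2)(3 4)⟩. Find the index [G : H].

|⟨(1 2)(3 4)⟩| = 2 and |G| = 12.
By Lagrange, [G : H] = |G|/|H| = 12/2 = 6.

6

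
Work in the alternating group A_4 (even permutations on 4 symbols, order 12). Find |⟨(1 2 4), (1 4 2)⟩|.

3

|⟨(1 2 4)⟩| = 3 and |⟨(1 4 2)⟩| = 3, so |H| is a multiple of lcm(3, 3) = 3 and divides |G| = 12.
Closing under the operation: H = {e, (1 2 4), (1 4 2)}, so |H| = 3.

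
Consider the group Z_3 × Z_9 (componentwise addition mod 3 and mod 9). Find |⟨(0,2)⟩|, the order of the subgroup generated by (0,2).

9

The order of (0,2) in Z_3 × Z_9 is lcm(ord(0) in Z_3, ord(2) in Z_9).
ord(0) = 1 and ord(2) = 9, so |⟨(0,2)⟩| = lcm(1, 9) = 9.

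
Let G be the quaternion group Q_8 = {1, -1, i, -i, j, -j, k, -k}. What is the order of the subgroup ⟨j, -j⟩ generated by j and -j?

4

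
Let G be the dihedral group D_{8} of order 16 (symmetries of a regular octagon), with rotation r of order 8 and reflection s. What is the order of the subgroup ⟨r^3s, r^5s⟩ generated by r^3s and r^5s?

|⟨r^3s⟩| = 2 and |⟨r^5s⟩| = 2, so |H| is a multiple of lcm(2, 2) = 2 and divides |G| = 16.
Closing under the operation: H = {e, r^2, r^4, r^6, rs, r^3s, r^5s, r^7s}, so |H| = 8.

8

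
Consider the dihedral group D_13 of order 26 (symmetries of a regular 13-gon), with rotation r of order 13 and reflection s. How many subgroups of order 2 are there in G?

13

|G| = 26 and 2 | 26, so subgroups of order 2 are possible by Lagrange.
The subgroups of order 2 are: {e, r^10s}; {e, r^11s}; {e, r^12s}; {e, r^2s}; … (13 in all).
So G has 13 subgroups of order 2.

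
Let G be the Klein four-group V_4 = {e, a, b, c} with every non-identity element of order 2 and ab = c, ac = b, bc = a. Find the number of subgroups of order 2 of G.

|G| = 4 and 2 | 4, so subgroups of order 2 are possible by Lagrange.
The subgroups of order 2 are: {e, a}; {e, b}; {e, c}.
So G has 3 subgroups of order 2.

3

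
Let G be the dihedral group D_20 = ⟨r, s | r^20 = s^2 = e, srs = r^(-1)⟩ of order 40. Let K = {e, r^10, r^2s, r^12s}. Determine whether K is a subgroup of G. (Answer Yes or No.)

Yes

|K| = 4 divides |G| = 40, consistent with Lagrange.
K contains the identity, every element's inverse is in K, and K is closed under ·: it is a subgroup.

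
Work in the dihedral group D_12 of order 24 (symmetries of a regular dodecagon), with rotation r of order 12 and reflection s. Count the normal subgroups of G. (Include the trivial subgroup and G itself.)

9

G has 34 subgroups. Checking conjugation-invariance by order — order 1: 1/1 normal; order 2: 1/13 normal; order 3: 1/1 normal; order 4: 1/7 normal; order 6: 1/5 normal; order 8: 0/3 normal; order 12: 3/3 normal; order 24: 1/1 normal.
Total normal subgroups: 9.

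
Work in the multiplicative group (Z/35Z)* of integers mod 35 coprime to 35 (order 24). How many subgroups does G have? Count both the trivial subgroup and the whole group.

|G| = 24, so by Lagrange every subgroup order divides 24. Divisors: 1, 2, 3, 4, 6, 8, 12, 24.
Subgroups by order — order 1: 1; order 2: 3; order 3: 1; order 4: 3; order 6: 3; order 8: 1; order 12: 3; order 24: 1.
Total: 1 + 3 + 1 + 3 + 3 + 1 + 3 + 1 = 16.

16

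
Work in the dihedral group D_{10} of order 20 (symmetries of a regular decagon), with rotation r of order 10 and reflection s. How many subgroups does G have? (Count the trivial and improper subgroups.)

|G| = 20, so by Lagrange every subgroup order divides 20. Divisors: 1, 2, 4, 5, 10, 20.
Subgroups by order — order 1: 1; order 2: 11; order 4: 5; order 5: 1; order 10: 3; order 20: 1.
Total: 1 + 11 + 5 + 1 + 3 + 1 = 22.

22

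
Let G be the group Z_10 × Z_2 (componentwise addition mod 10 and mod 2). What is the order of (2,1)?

10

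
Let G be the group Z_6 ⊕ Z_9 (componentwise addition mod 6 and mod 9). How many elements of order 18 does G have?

18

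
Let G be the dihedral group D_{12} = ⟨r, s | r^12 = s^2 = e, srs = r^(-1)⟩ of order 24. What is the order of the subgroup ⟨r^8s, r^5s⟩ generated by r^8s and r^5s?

|⟨r^8s⟩| = 2 and |⟨r^5s⟩| = 2, so |H| is a multiple of lcm(2, 2) = 2 and divides |G| = 24.
Closing under the operation: H = {e, r^3, r^6, r^9, r^2s, r^5s, r^8s, r^11s}, so |H| = 8.

8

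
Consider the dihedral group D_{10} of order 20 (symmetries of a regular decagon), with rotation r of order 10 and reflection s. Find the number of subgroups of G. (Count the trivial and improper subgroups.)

|G| = 20, so by Lagrange every subgroup order divides 20. Divisors: 1, 2, 4, 5, 10, 20.
Subgroups by order — order 1: 1; order 2: 11; order 4: 5; order 5: 1; order 10: 3; order 20: 1.
Total: 1 + 11 + 5 + 1 + 3 + 1 = 22.

22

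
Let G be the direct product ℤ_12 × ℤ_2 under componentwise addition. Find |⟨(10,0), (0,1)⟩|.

|⟨(10,0)⟩| = 6 and |⟨(0,1)⟩| = 2, so |H| is a multiple of lcm(6, 2) = 6 and divides |G| = 24.
Closing under the operation: H = {(0,0), (0,1), (2,0), (2,1), (4,0), (4,1), (6,0), (6,1), (8,0), (8,1), (10,0), (10,1)}, so |H| = 12.

12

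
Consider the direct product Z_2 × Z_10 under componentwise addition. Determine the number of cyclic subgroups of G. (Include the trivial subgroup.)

Group the elements of G by the cyclic subgroup they generate; each cyclic subgroup of order d accounts for φ(d) elements.
Cyclic subgroups by order — order 1: 1; order 2: 3; order 5: 1; order 10: 3.
Total: 8.

8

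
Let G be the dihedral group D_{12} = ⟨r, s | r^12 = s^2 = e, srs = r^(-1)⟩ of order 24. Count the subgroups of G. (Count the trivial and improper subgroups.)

34

|G| = 24, so by Lagrange every subgroup order divides 24. Divisors: 1, 2, 3, 4, 6, 8, 12, 24.
Subgroups by order — order 1: 1; order 2: 13; order 3: 1; order 4: 7; order 6: 5; order 8: 3; order 12: 3; order 24: 1.
Total: 1 + 13 + 1 + 7 + 5 + 3 + 3 + 1 = 34.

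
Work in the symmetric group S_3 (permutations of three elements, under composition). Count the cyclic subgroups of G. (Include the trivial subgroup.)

Each element a generates a cyclic subgroup ⟨a⟩; distinct elements may generate the same one (a cyclic group of order d has φ(d) generators).
Cyclic subgroups by order — order 1: 1; order 2: 3; order 3: 1.
Total: 5.

5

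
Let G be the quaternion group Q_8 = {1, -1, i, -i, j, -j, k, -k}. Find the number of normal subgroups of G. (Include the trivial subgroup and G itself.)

G has 6 subgroups. Checking conjugation-invariance by order — order 1: 1/1 normal; order 2: 1/1 normal; order 4: 3/3 normal; order 8: 1/1 normal.
Total normal subgroups: 6.

6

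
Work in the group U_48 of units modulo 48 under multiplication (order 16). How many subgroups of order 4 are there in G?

11

|G| = 16 and 4 | 16, so subgroups of order 4 are possible by Lagrange.
The subgroups of order 4 are: {1, 11, 25, 35}; {1, 13, 25, 37}; {1, 7, 17, 23}; {1, 17, 25, 41}; … (11 in all).
So G has 11 subgroups of order 4.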